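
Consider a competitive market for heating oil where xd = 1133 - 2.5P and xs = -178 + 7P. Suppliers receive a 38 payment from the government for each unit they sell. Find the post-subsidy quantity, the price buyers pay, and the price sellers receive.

x' = 858; buyers pay 110; sellers receive 148

Pre-subsidy: 1133 - 2.5P = -178 + 7P gives P* = 138, x* = 788.
With the subsidy, sellers receive Ps = Pb + 38 for each unit, where Pb is the price buyers pay.
Supply in terms of Pb becomes xs = -178 + 7(Pb + 38) = 88 + 7Pb. Setting this equal to demand: 1133 - 2.5Pb = 88 + 7Pb, so Pb = 110.
Sellers receive Ps = 110 + 38 = 148; x' = 1133 − 2.5·110 = 858.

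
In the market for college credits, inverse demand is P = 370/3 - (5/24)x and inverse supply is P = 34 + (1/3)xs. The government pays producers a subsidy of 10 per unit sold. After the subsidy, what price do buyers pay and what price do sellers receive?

Buyers pay 3320/39; sellers receive 3710/39

Pre-subsidy: 370/3 - (5/24)x = 34 + (1/3)x gives x* = 2144/13 and P* = 3470/39.
With the subsidy, sellers receive Ps = Pb + 10 for each unit, where Pb is the price buyers pay.
On the curves, Pb = 370/3 - (5/24)x and Ps = 34 + (1/3)x; the wedge Ps − Pb = 10 gives 34 + (1/3)x − (370/3 - (5/24)x) = 10, so x' = 2384/13.
Then Pb = 370/3 − (5/24)·(2384/13) = 3320/39 and Ps = 34 + (1/3)·(2384/13) = 3710/39.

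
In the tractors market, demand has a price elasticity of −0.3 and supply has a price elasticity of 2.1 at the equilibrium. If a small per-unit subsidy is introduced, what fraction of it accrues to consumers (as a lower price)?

Consumer share = 0.875

For a small subsidy around the equilibrium, the benefit split depends on the relative slopes, which at a point are proportional to the elasticities.
Buyer share = εs/(εs + |εd|) = 2.1/(2.1 + 0.3) = 0.875; seller share = |εd|/(εs + |εd|) = 0.125.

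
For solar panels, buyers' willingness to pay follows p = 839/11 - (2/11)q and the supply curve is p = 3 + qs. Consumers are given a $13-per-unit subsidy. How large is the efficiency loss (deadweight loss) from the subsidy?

Deadweight loss = $71.5

Pre-subsidy: 839/11 - (2/11)q = 3 + q gives q* = 62 and p* = 65.
With the rebate, buyers effectively pay pb = ps − 13, where ps is the price sellers receive.
On the curves, pb = 839/11 - (2/11)q and ps = 3 + q; the wedge ps − pb = 13 gives 3 + q − (839/11 - (2/11)q) = 13, so q' = 73.
Then pb = 839/11 − (2/11)·73 = 63 and ps = 3 + 1·73 = 76.
The subsidy expands output by 73 − 62 = 11 past the efficient level; on those units the gap between marginal cost and willingness to pay runs from 0 up to 13.
DWL = ½ × 13 × 11 = 71.5.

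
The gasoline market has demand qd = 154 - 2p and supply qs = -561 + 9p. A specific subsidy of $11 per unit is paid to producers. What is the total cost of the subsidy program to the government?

Pre-subsidy: 154 - 2p = -561 + 9p gives p* = 65, q* = 24.
With the subsidy, sellers receive ps = pb + 11 for each unit, where pb is the price buyers pay.
Supply in terms of pb becomes qs = -561 + 9(pb + 11) = -462 + 9pb. Setting this equal to demand: 154 - 2pb = -462 + 9pb, so pb = 56.
Sellers receive ps = 56 + 11 = 67; q' = 154 − 2·56 = 42.
Government outlay = subsidy × quantity = 11 × 42 = 462.

Government cost = $462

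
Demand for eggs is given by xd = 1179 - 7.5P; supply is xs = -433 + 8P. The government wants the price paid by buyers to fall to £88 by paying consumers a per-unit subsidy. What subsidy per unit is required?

At a buyer price of 88, quantity demanded is 1179 − 7.5·88 = 519.
Sellers supply 519 only when they receive Ps with -433 + 8·Ps = 519, i.e. Ps = 119.
s = Ps − Pb = 119 − 88 = 31.

Required subsidy s = £31 per unit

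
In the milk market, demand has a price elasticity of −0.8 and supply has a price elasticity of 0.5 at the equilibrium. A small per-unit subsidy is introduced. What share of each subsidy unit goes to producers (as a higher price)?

For a small subsidy around the equilibrium, the benefit split depends on the relative slopes, which at a point are proportional to the elasticities.
Buyer share = εs/(εs + |εd|) = 0.5/(0.5 + 0.8) = 5/13; seller share = |εd|/(εs + |εd|) = 8/13.
So producers capture 8/13 of the subsidy.

Producer share = 8/13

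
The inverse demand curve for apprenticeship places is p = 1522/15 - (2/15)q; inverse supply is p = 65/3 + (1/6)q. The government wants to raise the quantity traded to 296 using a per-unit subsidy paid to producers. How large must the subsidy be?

Required subsidy s = 9 per unit

At q = 296, from the demand curve buyers pay pb = 1522/15 − (2/15)·296 = 62; from the supply curve sellers need ps = 65/3 + (1/6)·296 = 71.
The subsidy must fill the gap: s = ps − pb = 71 − 62 = 9.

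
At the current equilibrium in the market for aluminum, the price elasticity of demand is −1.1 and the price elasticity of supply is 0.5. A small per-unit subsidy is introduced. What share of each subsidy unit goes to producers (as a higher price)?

For a small subsidy around the equilibrium, the benefit split depends on the relative slopes, which at a point are proportional to the elasticities.
Buyer share = εs/(εs + |εd|) = 0.5/(0.5 + 1.1) = 0.3125; seller share = |εd|/(εs + |εd|) = 0.6875.
So producers capture 0.6875 of the subsidy.

Producer share = 0.6875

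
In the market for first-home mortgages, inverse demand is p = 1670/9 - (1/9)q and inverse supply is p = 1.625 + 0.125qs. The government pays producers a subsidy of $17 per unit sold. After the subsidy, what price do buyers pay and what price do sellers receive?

Buyers pay $91; sellers receive $108

Pre-subsidy: 1670/9 - (1/9)q = 1.625 + 0.125q gives q* = 779 and p* = 99.
With the subsidy, sellers receive ps = pb + 17 for each unit, where pb is the price buyers pay.
On the curves, pb = 1670/9 - (1/9)q and ps = 1.625 + 0.125q; the wedge ps − pb = 17 gives 1.625 + 0.125q − (1670/9 - (1/9)q) = 17, so q' = 851.
Then pb = 1670/9 − (1/9)·851 = 91 and ps = 1.625 + 0.125·851 = 108.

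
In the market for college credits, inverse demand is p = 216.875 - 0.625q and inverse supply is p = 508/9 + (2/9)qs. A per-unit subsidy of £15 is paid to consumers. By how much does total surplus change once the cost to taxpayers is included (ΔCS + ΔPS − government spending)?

Net change in total surplus = -8100/61

Pre-subsidy: 216.875 - 0.625q = 508/9 + (2/9)q gives q* = 11551/61 and p* = 6010/61.
With the rebate, buyers effectively pay pb = ps − 15, where ps is the price sellers receive.
On the curves, pb = 216.875 - 0.625q and ps = 508/9 + (2/9)q; the wedge ps − pb = 15 gives 508/9 + (2/9)q − (216.875 - 0.625q) = 15, so q' = 12631/61.
Then pb = 216.875 − 0.625·(12631/61) = 5335/61 and ps = 508/9 + (2/9)·(12631/61) = 6250/61.
ΔCS = ½(11551/61 + 12631/61)(6010/61 − 5335/61) = 8161425/3721; ΔPS = ½(11551/61 + 12631/61)(6250/61 − 6010/61) = 2901840/3721.
Government spending = 15 × 12631/61 = 189465/61.
Net change = 8161425/3721 + 2901840/3721 − 189465/61 = -8100/61. The loss equals the DWL triangle ½·15·1080/61.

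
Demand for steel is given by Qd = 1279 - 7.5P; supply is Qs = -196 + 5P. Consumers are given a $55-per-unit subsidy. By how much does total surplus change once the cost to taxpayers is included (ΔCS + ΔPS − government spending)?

Net change in total surplus = -$4537.5

Pre-subsidy: 1279 - 7.5P = -196 + 5P gives P* = 118, Q* = 394.
With the rebate, buyers effectively pay Pb = Ps − 55, where Ps is the price sellers receive.
Demand in terms of Ps becomes Qd = 1279 − 7.5(Ps − 55) = 1691.5 - 7.5Ps. Setting this equal to supply: 1691.5 - 7.5Ps = -196 + 5Ps, so Ps = 151.
Buyers pay Pb = 151 − 55 = 96; Q' = -196 + 5·151 = 559.
ΔCS = ½(394 + 559)(118 − 96) = 10483; ΔPS = ½(394 + 559)(151 − 118) = 15724.5.
Government spending = 55 × 559 = 30745.
Net change = 10483 + 15724.5 − 30745 = -4537.5. The loss equals the DWL triangle ½·55·165.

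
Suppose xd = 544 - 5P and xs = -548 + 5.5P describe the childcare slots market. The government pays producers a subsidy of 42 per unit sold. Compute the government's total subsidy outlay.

Pre-subsidy: 544 - 5P = -548 + 5.5P gives P* = 104, x* = 24.
With the subsidy, sellers receive Ps = Pb + 42 for each unit, where Pb is the price buyers pay.
Supply in terms of Pb becomes xs = -548 + 5.5(Pb + 42) = -317 + 5.5Pb. Setting this equal to demand: 544 - 5Pb = -317 + 5.5Pb, so Pb = 82.
Sellers receive Ps = 82 + 42 = 124; x' = 544 − 5·82 = 134.
Government outlay = subsidy × quantity = 42 × 134 = 5628.

Government cost = 5628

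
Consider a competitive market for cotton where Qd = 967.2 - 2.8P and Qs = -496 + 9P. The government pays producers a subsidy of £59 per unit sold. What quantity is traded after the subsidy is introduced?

Q' = 746

Pre-subsidy: 967.2 - 2.8P = -496 + 9P gives P* = 124, Q* = 620.
With the subsidy, sellers receive Ps = Pb + 59 for each unit, where Pb is the price buyers pay.
Supply in terms of Pb becomes Qs = -496 + 9(Pb + 59) = 35 + 9Pb. Setting this equal to demand: 967.2 - 2.8Pb = 35 + 9Pb, so Pb = 79.
Sellers receive Ps = 79 + 59 = 138; Q' = 967.2 − 2.8·79 = 746.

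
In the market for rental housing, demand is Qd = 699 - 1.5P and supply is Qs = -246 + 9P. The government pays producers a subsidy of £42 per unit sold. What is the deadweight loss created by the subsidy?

Pre-subsidy: 699 - 1.5P = -246 + 9P gives P* = 90, Q* = 564.
With the subsidy, sellers receive Ps = Pb + 42 for each unit, where Pb is the price buyers pay.
Supply in terms of Pb becomes Qs = -246 + 9(Pb + 42) = 132 + 9Pb. Setting this equal to demand: 699 - 1.5Pb = 132 + 9Pb, so Pb = 54.
Sellers receive Ps = 54 + 42 = 96; Q' = 699 − 1.5·54 = 618.
The subsidy expands output by 618 − 564 = 54 past the efficient level; on those units the gap between marginal cost and willingness to pay runs from 0 up to 42.
DWL = ½ × 42 × 54 = 1134.

Deadweight loss = £1134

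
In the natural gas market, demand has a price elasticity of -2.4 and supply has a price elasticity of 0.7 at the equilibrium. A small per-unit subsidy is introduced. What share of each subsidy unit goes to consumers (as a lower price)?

For a small subsidy around the equilibrium, the benefit split depends on the relative slopes, which at a point are proportional to the elasticities.
Buyer share = εs/(εs + |εd|) = 0.7/(0.7 + 2.4) = 7/31; seller share = |εd|/(εs + |εd|) = 24/31.

Consumer share = 7/31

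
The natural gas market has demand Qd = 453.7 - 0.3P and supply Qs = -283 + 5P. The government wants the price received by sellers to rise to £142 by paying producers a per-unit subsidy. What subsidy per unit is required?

At a seller price of 142, quantity supplied is -283 + 5·142 = 427.
Buyers absorb 427 only when they pay Pb with 453.7 − 0.3·Pb = 427, i.e. Pb = 89.
s = Ps − Pb = 142 − 89 = 53.

Required subsidy s = £53 per unit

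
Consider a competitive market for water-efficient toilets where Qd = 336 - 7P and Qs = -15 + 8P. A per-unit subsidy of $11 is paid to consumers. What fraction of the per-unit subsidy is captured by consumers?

Consumer share = 8/15

Pre-subsidy: 336 - 7P = -15 + 8P gives P* = 23.4, Q* = 172.2.
With the rebate, buyers effectively pay Pb = Ps − 11, where Ps is the price sellers receive.
Demand in terms of Ps becomes Qd = 336 − 7(Ps − 11) = 413 - 7Ps. Setting this equal to supply: 413 - 7Ps = -15 + 8Ps, so Ps = 428/15.
Buyers pay Pb = 428/15 − 11 = 263/15; Q' = -15 + 8·(428/15) = 3199/15.
Buyers' price falls by P* − Pb = 23.4 − 263/15 = 88/15; sellers' price rises by Ps − P* = 428/15 − 23.4 = 77/15.
So consumers capture (88/15)/11 = 8/15 of each unit of subsidy.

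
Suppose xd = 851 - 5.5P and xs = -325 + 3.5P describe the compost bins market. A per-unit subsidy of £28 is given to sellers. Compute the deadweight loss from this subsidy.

Deadweight loss = 7546/9

Pre-subsidy: 851 - 5.5P = -325 + 3.5P gives P* = 392/3, x* = 397/3.
With the subsidy, sellers receive Ps = Pb + 28 for each unit, where Pb is the price buyers pay.
Supply in terms of Pb becomes xs = -325 + 3.5(Pb + 28) = -227 + 3.5Pb. Setting this equal to demand: 851 - 5.5Pb = -227 + 3.5Pb, so Pb = 1078/9.
Sellers receive Ps = 1078/9 + 28 = 1330/9; x' = 851 − 5.5·(1078/9) = 1730/9.
The subsidy expands output by 1730/9 − 397/3 = 539/9 past the efficient level; on those units the gap between marginal cost and willingness to pay runs from 0 up to 28.
DWL = ½ × 28 × 539/9 = 7546/9.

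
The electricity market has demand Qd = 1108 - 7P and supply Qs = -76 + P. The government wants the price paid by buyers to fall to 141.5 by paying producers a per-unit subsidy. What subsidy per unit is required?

Required subsidy s = 52 per unit

At a buyer price of 141.5, quantity demanded is 1108 − 7·141.5 = 117.5.
Sellers supply 117.5 only when they receive Ps with -76 + 1·Ps = 117.5, i.e. Ps = 193.5.
s = Ps − Pb = 193.5 − 141.5 = 52.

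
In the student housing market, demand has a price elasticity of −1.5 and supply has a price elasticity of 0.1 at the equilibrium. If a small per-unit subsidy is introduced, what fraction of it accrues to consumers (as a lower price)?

Consumer share = 0.0625

For a small subsidy around the equilibrium, the benefit split depends on the relative slopes, which at a point are proportional to the elasticities.
Buyer share = εs/(εs + |εd|) = 0.1/(0.1 + 1.5) = 0.0625; seller share = |εd|/(εs + |εd|) = 0.9375.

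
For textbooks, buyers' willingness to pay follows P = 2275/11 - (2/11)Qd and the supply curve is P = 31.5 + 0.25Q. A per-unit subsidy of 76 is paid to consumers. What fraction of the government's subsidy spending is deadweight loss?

DWL / government spending = 44/291

Pre-subsidy: 2275/11 - (2/11)Q = 31.5 + 0.25Q gives Q* = 406 and P* = 133.
With the rebate, buyers effectively pay Pb = Ps − 76, where Ps is the price sellers receive.
On the curves, Pb = 2275/11 - (2/11)Q and Ps = 31.5 + 0.25Q; the wedge Ps − Pb = 76 gives 31.5 + 0.25Q − (2275/11 - (2/11)Q) = 76, so Q' = 582.
Then Pb = 2275/11 − (2/11)·582 = 101 and Ps = 31.5 + 0.25·582 = 177.
ΔCS = ½(406 + 582)(133 − 101) = 15808; ΔPS = ½(406 + 582)(177 − 133) = 21736.
Government spending = 76 × 582 = 44232.
DWL = ½ × 76 × (582 − 406) = 6688; fraction = 6688 / 44232 = 44/291.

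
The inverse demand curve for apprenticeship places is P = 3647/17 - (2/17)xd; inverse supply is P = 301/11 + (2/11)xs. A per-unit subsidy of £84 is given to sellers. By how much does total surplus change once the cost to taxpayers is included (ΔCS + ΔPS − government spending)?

Net change in total surplus = -£11781

Pre-subsidy: 3647/17 - (2/17)x = 301/11 + (2/11)x gives x* = 625 and P* = 141.
With the subsidy, sellers receive Ps = Pb + 84 for each unit, where Pb is the price buyers pay.
On the curves, Pb = 3647/17 - (2/17)x and Ps = 301/11 + (2/11)x; the wedge Ps − Pb = 84 gives 301/11 + (2/11)x − (3647/17 - (2/17)x) = 84, so x' = 905.5.
Then Pb = 3647/17 − (2/17)·905.5 = 108 and Ps = 301/11 + (2/11)·905.5 = 192.
ΔCS = ½(625 + 905.5)(141 − 108) = 25253.25; ΔPS = ½(625 + 905.5)(192 − 141) = 39027.75.
Government spending = 84 × 905.5 = 76062.
Net change = 25253.25 + 39027.75 − 76062 = -11781. The loss equals the DWL triangle ½·84·280.5.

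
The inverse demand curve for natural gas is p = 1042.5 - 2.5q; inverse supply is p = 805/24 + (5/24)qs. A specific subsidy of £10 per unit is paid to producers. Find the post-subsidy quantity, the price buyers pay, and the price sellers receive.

Pre-subsidy: 1042.5 - 2.5q = 805/24 + (5/24)q gives q* = 4843/13 and p* = 1445/13.
With the subsidy, sellers receive ps = pb + 10 for each unit, where pb is the price buyers pay.
On the curves, pb = 1042.5 - 2.5q and ps = 805/24 + (5/24)q; the wedge ps − pb = 10 gives 805/24 + (5/24)q − (1042.5 - 2.5q) = 10, so q' = 4891/13.
Then pb = 1042.5 − 2.5·(4891/13) = 1325/13 and ps = 805/24 + (5/24)·(4891/13) = 1455/13.

q' = 4891/13; buyers pay 1325/13; sellers receive 1455/13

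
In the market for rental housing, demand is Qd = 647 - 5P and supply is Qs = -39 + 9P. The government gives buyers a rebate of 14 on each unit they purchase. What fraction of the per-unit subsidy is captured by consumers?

Pre-subsidy: 647 - 5P = -39 + 9P gives P* = 49, Q* = 402.
With the rebate, buyers effectively pay Pb = Ps − 14, where Ps is the price sellers receive.
Demand in terms of Ps becomes Qd = 647 − 5(Ps − 14) = 717 - 5Ps. Setting this equal to supply: 717 - 5Ps = -39 + 9Ps, so Ps = 54.
Buyers pay Pb = 54 − 14 = 40; Q' = -39 + 9·54 = 447.
Buyers' price falls by P* − Pb = 49 − 40 = 9; sellers' price rises by Ps − P* = 54 − 49 = 5.
So consumers capture 9/14 = 9/14 of each unit of subsidy.

Consumer share = 9/14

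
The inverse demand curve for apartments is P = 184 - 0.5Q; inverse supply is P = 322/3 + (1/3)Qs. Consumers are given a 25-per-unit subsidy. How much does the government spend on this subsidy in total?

Government cost = 3050

Pre-subsidy: 184 - 0.5Q = 322/3 + (1/3)Q gives Q* = 92 and P* = 138.
With the rebate, buyers effectively pay Pb = Ps − 25, where Ps is the price sellers receive.
On the curves, Pb = 184 - 0.5Q and Ps = 322/3 + (1/3)Q; the wedge Ps − Pb = 25 gives 322/3 + (1/3)Q − (184 - 0.5Q) = 25, so Q' = 122.
Then Pb = 184 − 0.5·122 = 123 and Ps = 322/3 + (1/3)·122 = 148.
Government outlay = subsidy × quantity = 25 × 122 = 3050.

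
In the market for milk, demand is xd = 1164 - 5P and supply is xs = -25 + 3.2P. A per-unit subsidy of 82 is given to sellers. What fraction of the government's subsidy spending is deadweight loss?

DWL / government spending = 80/599

Pre-subsidy: 1164 - 5P = -25 + 3.2P gives P* = 145, x* = 439.
With the subsidy, sellers receive Ps = Pb + 82 for each unit, where Pb is the price buyers pay.
Supply in terms of Pb becomes xs = -25 + 3.2(Pb + 82) = 237.4 + 3.2Pb. Setting this equal to demand: 1164 - 5Pb = 237.4 + 3.2Pb, so Pb = 113.
Sellers receive Ps = 113 + 82 = 195; x' = 1164 − 5·113 = 599.
ΔCS = ½(439 + 599)(145 − 113) = 16608; ΔPS = ½(439 + 599)(195 − 145) = 25950.
Government spending = 82 × 599 = 49118.
DWL = ½ × 82 × (599 − 439) = 6560; fraction = 6560 / 49118 = 80/599.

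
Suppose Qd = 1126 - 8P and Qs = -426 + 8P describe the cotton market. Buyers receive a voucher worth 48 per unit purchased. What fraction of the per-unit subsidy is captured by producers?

Pre-subsidy: 1126 - 8P = -426 + 8P gives P* = 97, Q* = 350.
With the rebate, buyers effectively pay Pb = Ps − 48, where Ps is the price sellers receive.
Demand in terms of Ps becomes Qd = 1126 − 8(Ps − 48) = 1510 - 8Ps. Setting this equal to supply: 1510 - 8Ps = -426 + 8Ps, so Ps = 121.
Buyers pay Pb = 121 − 48 = 73; Q' = -426 + 8·121 = 542.
Buyers' price falls by P* − Pb = 97 − 73 = 24; sellers' price rises by Ps − P* = 121 − 97 = 24.
So producers capture 24/48 = 0.5 of each unit of subsidy.

Producer share = 0.5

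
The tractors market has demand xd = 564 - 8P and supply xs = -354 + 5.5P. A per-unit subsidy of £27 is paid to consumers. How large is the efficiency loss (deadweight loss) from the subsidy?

Pre-subsidy: 564 - 8P = -354 + 5.5P gives P* = 68, x* = 20.
With the rebate, buyers effectively pay Pb = Ps − 27, where Ps is the price sellers receive.
Demand in terms of Ps becomes xd = 564 − 8(Ps − 27) = 780 - 8Ps. Setting this equal to supply: 780 - 8Ps = -354 + 5.5Ps, so Ps = 84.
Buyers pay Pb = 84 − 27 = 57; x' = -354 + 5.5·84 = 108.
The subsidy expands output by 108 − 20 = 88 past the efficient level; on those units the gap between marginal cost and willingness to pay runs from 0 up to 27.
DWL = ½ × 27 × 88 = 1188.

Deadweight loss = £1188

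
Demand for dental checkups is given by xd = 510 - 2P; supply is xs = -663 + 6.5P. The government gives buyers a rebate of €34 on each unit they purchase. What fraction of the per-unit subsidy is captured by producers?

Producer share = 4/17

Pre-subsidy: 510 - 2P = -663 + 6.5P gives P* = 138, x* = 234.
With the rebate, buyers effectively pay Pb = Ps − 34, where Ps is the price sellers receive.
Demand in terms of Ps becomes xd = 510 − 2(Ps − 34) = 578 - 2Ps. Setting this equal to supply: 578 - 2Ps = -663 + 6.5Ps, so Ps = 146.
Buyers pay Pb = 146 − 34 = 112; x' = -663 + 6.5·146 = 286.
Buyers' price falls by P* − Pb = 138 − 112 = 26; sellers' price rises by Ps − P* = 146 − 138 = 8.
So producers capture 8/34 = 4/17 of each unit of subsidy.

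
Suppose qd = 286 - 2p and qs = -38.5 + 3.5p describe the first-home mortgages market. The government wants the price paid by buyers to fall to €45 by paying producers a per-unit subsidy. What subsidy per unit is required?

At a buyer price of 45, quantity demanded is 286 − 2·45 = 196.
Sellers supply 196 only when they receive ps with -38.5 + 3.5·ps = 196, i.e. ps = 67.
s = ps − pb = 67 − 45 = 22.

Required subsidy s = €22 per unit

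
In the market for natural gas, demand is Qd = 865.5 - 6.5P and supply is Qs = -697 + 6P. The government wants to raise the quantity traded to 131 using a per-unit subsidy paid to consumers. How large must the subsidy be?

At Q = 131, invert demand for the buyer price: Pb = (865.5 − 131)/6.5 = 113; invert supply for the seller price: Ps = (131 − (-697))/6 = 138.
The subsidy must fill the gap: s = Ps − Pb = 138 − 113 = 25.

Required subsidy s = 25 per unit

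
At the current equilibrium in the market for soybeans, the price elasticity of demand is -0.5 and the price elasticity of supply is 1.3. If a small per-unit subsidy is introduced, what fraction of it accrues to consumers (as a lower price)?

For a small subsidy around the equilibrium, the benefit split depends on the relative slopes, which at a point are proportional to the elasticities.
Buyer share = εs/(εs + |εd|) = 1.3/(1.3 + 0.5) = 13/18; seller share = |εd|/(εs + |εd|) = 5/18.

Consumer share = 13/18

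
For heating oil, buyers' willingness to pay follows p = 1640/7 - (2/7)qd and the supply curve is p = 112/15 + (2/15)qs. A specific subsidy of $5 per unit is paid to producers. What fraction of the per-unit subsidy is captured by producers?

Pre-subsidy: 1640/7 - (2/7)q = 112/15 + (2/15)q gives q* = 5954/11 and p* = 876/11.
With the subsidy, sellers receive ps = pb + 5 for each unit, where pb is the price buyers pay.
On the curves, pb = 1640/7 - (2/7)q and ps = 112/15 + (2/15)q; the wedge ps − pb = 5 gives 112/15 + (2/15)q − (1640/7 - (2/7)q) = 5, so q' = 24341/44.
Then pb = 1640/7 − (2/7)·(24341/44) = 1677/22 and ps = 112/15 + (2/15)·(24341/44) = 1787/22.
Buyers' price falls by p* − pb = 876/11 − 1677/22 = 75/22; sellers' price rises by ps − p* = 1787/22 − 876/11 = 35/22.
So producers capture (35/22)/5 = 7/22 of each unit of subsidy.

Producer share = 7/22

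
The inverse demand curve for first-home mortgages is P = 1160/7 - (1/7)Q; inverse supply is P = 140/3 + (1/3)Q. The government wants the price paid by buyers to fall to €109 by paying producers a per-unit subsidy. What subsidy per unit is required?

At a buyer price of 109, quantity demanded is 1160 − 7·109 = 397.
Sellers supply 397 only when they receive Ps = 140/3 + (1/3)·397 = 179.
s = Ps − Pb = 179 − 109 = 70.

Required subsidy s = €70 per unit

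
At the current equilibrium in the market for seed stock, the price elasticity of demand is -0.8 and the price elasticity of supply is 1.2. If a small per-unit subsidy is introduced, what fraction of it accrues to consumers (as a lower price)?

For a small subsidy around the equilibrium, the benefit split depends on the relative slopes, which at a point are proportional to the elasticities.
Buyer share = εs/(εs + |εd|) = 1.2/(1.2 + 0.8) = 0.6; seller share = |εd|/(εs + |εd|) = 0.4.

Consumer share = 0.6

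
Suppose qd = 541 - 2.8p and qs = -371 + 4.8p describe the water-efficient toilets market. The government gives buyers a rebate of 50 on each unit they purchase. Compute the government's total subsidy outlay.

Pre-subsidy: 541 - 2.8p = -371 + 4.8p gives p* = 120, q* = 205.
With the rebate, buyers effectively pay pb = ps − 50, where ps is the price sellers receive.
Demand in terms of ps becomes qd = 541 − 2.8(ps − 50) = 681 - 2.8ps. Setting this equal to supply: 681 - 2.8ps = -371 + 4.8ps, so ps = 2630/19.
Buyers pay pb = 2630/19 − 50 = 1680/19; q' = -371 + 4.8·(2630/19) = 5575/19.
Government outlay = subsidy × quantity = 50 × 5575/19 = 278750/19.

Government cost = 278750/19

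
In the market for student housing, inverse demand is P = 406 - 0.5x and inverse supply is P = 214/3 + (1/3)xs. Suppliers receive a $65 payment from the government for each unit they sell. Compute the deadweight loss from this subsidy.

Pre-subsidy: 406 - 0.5x = 214/3 + (1/3)x gives x* = 401.6 and P* = 205.2.
With the subsidy, sellers receive Ps = Pb + 65 for each unit, where Pb is the price buyers pay.
On the curves, Pb = 406 - 0.5x and Ps = 214/3 + (1/3)x; the wedge Ps − Pb = 65 gives 214/3 + (1/3)x − (406 - 0.5x) = 65, so x' = 479.6.
Then Pb = 406 − 0.5·479.6 = 166.2 and Ps = 214/3 + (1/3)·479.6 = 231.2.
The subsidy expands output by 479.6 − 401.6 = 78 past the efficient level; on those units the gap between marginal cost and willingness to pay runs from 0 up to 65.
DWL = ½ × 65 × 78 = 2535.

Deadweight loss = $2535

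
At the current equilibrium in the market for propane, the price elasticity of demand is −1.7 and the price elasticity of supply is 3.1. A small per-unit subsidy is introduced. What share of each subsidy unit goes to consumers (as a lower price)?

Consumer share = 31/48

For a small subsidy around the equilibrium, the benefit split depends on the relative slopes, which at a point are proportional to the elasticities.
Buyer share = εs/(εs + |εd|) = 3.1/(3.1 + 1.7) = 31/48; seller share = |εd|/(εs + |εd|) = 17/48.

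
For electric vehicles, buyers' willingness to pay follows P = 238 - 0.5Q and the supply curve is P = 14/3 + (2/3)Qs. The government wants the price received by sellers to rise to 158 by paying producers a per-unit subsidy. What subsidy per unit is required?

Required subsidy s = 35 per unit

At a seller price of 158, quantity supplied is -7 + 1.5·158 = 230.
Buyers absorb 230 only when they pay Pb = 238 − 0.5·230 = 123.
s = Ps − Pb = 158 − 123 = 35.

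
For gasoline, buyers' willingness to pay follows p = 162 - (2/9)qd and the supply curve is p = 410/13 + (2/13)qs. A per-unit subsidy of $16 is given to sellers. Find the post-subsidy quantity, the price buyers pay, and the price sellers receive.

Pre-subsidy: 162 - (2/9)q = 410/13 + (2/13)q gives q* = 3816/11 and p* = 934/11.
With the subsidy, sellers receive ps = pb + 16 for each unit, where pb is the price buyers pay.
On the curves, pb = 162 - (2/9)q and ps = 410/13 + (2/13)q; the wedge ps − pb = 16 gives 410/13 + (2/13)q − (162 - (2/9)q) = 16, so q' = 4284/11.
Then pb = 162 − (2/9)·(4284/11) = 830/11 and ps = 410/13 + (2/13)·(4284/11) = 1006/11.

q' = 4284/11; buyers pay 830/11; sellers receive 1006/11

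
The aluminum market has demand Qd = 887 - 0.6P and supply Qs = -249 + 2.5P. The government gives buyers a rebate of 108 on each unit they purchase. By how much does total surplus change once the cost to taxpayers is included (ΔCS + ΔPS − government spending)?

Pre-subsidy: 887 - 0.6P = -249 + 2.5P gives P* = 11360/31, Q* = 20681/31.
With the rebate, buyers effectively pay Pb = Ps − 108, where Ps is the price sellers receive.
Demand in terms of Ps becomes Qd = 887 − 0.6(Ps − 108) = 951.8 - 0.6Ps. Setting this equal to supply: 951.8 - 0.6Ps = -249 + 2.5Ps, so Ps = 12008/31.
Buyers pay Pb = 12008/31 − 108 = 8660/31; Q' = -249 + 2.5·(12008/31) = 22301/31.
ΔCS = ½(20681/31 + 22301/31)(11360/31 − 8660/31) = 58025700/961; ΔPS = ½(20681/31 + 22301/31)(12008/31 − 11360/31) = 13926168/961.
Government spending = 108 × 22301/31 = 2408508/31.
Net change = 58025700/961 + 13926168/961 − 2408508/31 = -87480/31. The loss equals the DWL triangle ½·108·1620/31.

Net change in total surplus = -87480/31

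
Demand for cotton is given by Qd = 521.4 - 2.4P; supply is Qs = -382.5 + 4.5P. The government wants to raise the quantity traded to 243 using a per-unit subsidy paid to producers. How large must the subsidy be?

Required subsidy s = 23 per unit

At Q = 243, invert demand for the buyer price: Pb = (521.4 − 243)/2.4 = 116; invert supply for the seller price: Ps = (243 − (-382.5))/4.5 = 139.
The subsidy must fill the gap: s = Ps − Pb = 139 − 116 = 23.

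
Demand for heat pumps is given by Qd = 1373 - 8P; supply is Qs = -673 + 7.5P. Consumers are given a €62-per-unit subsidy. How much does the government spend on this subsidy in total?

Pre-subsidy: 1373 - 8P = -673 + 7.5P gives P* = 132, Q* = 317.
With the rebate, buyers effectively pay Pb = Ps − 62, where Ps is the price sellers receive.
Demand in terms of Ps becomes Qd = 1373 − 8(Ps − 62) = 1869 - 8Ps. Setting this equal to supply: 1869 - 8Ps = -673 + 7.5Ps, so Ps = 164.
Buyers pay Pb = 164 − 62 = 102; Q' = -673 + 7.5·164 = 557.
Government outlay = subsidy × quantity = 62 × 557 = 34534.

Government cost = €34534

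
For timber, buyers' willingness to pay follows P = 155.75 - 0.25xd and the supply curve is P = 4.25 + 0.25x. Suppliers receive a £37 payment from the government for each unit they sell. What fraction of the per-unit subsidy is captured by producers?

Pre-subsidy: 155.75 - 0.25x = 4.25 + 0.25x gives x* = 303 and P* = 80.
With the subsidy, sellers receive Ps = Pb + 37 for each unit, where Pb is the price buyers pay.
On the curves, Pb = 155.75 - 0.25x and Ps = 4.25 + 0.25x; the wedge Ps − Pb = 37 gives 4.25 + 0.25x − (155.75 - 0.25x) = 37, so x' = 377.
Then Pb = 155.75 − 0.25·377 = 61.5 and Ps = 4.25 + 0.25·377 = 98.5.
Buyers' price falls by P* − Pb = 80 − 61.5 = 18.5; sellers' price rises by Ps − P* = 98.5 − 80 = 18.5.
So producers capture 18.5/37 = 0.5 of each unit of subsidy.

Producer share = 0.5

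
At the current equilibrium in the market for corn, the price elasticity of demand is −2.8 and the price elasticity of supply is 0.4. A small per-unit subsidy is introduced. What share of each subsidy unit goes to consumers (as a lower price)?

Consumer share = 0.125

For a small subsidy around the equilibrium, the benefit split depends on the relative slopes, which at a point are proportional to the elasticities.
Buyer share = εs/(εs + |εd|) = 0.4/(0.4 + 2.8) = 0.125; seller share = |εd|/(εs + |εd|) = 0.875.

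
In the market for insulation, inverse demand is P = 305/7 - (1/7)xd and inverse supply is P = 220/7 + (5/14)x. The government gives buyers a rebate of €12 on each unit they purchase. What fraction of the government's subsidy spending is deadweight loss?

Pre-subsidy: 305/7 - (1/7)x = 220/7 + (5/14)x gives x* = 170/7 and P* = 1965/49.
With the rebate, buyers effectively pay Pb = Ps − 12, where Ps is the price sellers receive.
On the curves, Pb = 305/7 - (1/7)x and Ps = 220/7 + (5/14)x; the wedge Ps − Pb = 12 gives 220/7 + (5/14)x − (305/7 - (1/7)x) = 12, so x' = 338/7.
Then Pb = 305/7 − (1/7)·(338/7) = 1797/49 and Ps = 220/7 + (5/14)·(338/7) = 2385/49.
ΔCS = ½(170/7 + 338/7)(1965/49 − 1797/49) = 6096/49; ΔPS = ½(170/7 + 338/7)(2385/49 − 1965/49) = 15240/49.
Government spending = 12 × 338/7 = 4056/7.
DWL = ½ × 12 × (338/7 − 170/7) = 144; fraction = 144 / (4056/7) = 42/169.

DWL / government spending = 42/169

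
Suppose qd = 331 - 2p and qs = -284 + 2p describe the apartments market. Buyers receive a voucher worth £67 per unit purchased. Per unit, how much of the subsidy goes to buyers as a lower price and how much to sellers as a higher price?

Pre-subsidy: 331 - 2p = -284 + 2p gives p* = 153.75, q* = 23.5.
With the rebate, buyers effectively pay pb = ps − 67, where ps is the price sellers receive.
Demand in terms of ps becomes qd = 331 − 2(ps − 67) = 465 - 2ps. Setting this equal to supply: 465 - 2ps = -284 + 2ps, so ps = 187.25.
Buyers pay pb = 187.25 − 67 = 120.25; q' = -284 + 2·187.25 = 90.5.
Buyers' price falls by p* − pb = 153.75 − 120.25 = 33.5; sellers' price rises by ps − p* = 187.25 − 153.75 = 33.5.

Buyers gain £33.5 per unit; sellers gain £33.5 per unit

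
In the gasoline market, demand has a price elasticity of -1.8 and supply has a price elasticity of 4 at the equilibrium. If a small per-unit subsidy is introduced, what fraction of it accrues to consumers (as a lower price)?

For a small subsidy around the equilibrium, the benefit split depends on the relative slopes, which at a point are proportional to the elasticities.
Buyer share = εs/(εs + |εd|) = 4/(4 + 1.8) = 20/29; seller share = |εd|/(εs + |εd|) = 9/29.

Consumer share = 20/29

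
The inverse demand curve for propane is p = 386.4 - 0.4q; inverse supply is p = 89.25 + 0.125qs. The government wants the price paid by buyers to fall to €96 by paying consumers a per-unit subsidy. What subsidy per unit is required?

Required subsidy s = €84 per unit

At a buyer price of 96, quantity demanded is 966 − 2.5·96 = 726.
Sellers supply 726 only when they receive ps = 89.25 + 0.125·726 = 180.
s = ps − pb = 180 − 96 = 84.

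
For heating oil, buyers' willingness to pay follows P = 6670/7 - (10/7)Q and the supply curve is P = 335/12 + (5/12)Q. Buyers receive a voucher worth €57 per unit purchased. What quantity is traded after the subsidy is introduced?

Q' = 82483/155

Pre-subsidy: 6670/7 - (10/7)Q = 335/12 + (5/12)Q gives Q* = 15539/31 and P* = 7340/31.
With the rebate, buyers effectively pay Pb = Ps − 57, where Ps is the price sellers receive.
On the curves, Pb = 6670/7 - (10/7)Q and Ps = 335/12 + (5/12)Q; the wedge Ps − Pb = 57 gives 335/12 + (5/12)Q − (6670/7 - (10/7)Q) = 57, so Q' = 82483/155.
Then Pb = 6670/7 − (10/7)·(82483/155) = 5972/31 and Ps = 335/12 + (5/12)·(82483/155) = 7739/31.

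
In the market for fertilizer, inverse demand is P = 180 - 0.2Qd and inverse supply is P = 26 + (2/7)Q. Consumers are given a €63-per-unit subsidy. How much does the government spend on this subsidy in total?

Government cost = 478485/17

Pre-subsidy: 180 - 0.2Q = 26 + (2/7)Q gives Q* = 5390/17 and P* = 1982/17.
With the rebate, buyers effectively pay Pb = Ps − 63, where Ps is the price sellers receive.
On the curves, Pb = 180 - 0.2Q and Ps = 26 + (2/7)Q; the wedge Ps − Pb = 63 gives 26 + (2/7)Q − (180 - 0.2Q) = 63, so Q' = 7595/17.
Then Pb = 180 − 0.2·(7595/17) = 1541/17 and Ps = 26 + (2/7)·(7595/17) = 2612/17.
Government outlay = subsidy × quantity = 63 × 7595/17 = 478485/17.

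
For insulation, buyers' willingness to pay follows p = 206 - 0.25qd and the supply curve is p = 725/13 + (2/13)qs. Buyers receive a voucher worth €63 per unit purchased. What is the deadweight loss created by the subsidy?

Deadweight loss = €4914

Pre-subsidy: 206 - 0.25q = 725/13 + (2/13)q gives q* = 372 and p* = 113.
With the rebate, buyers effectively pay pb = ps − 63, where ps is the price sellers receive.
On the curves, pb = 206 - 0.25q and ps = 725/13 + (2/13)q; the wedge ps − pb = 63 gives 725/13 + (2/13)q − (206 - 0.25q) = 63, so q' = 528.
Then pb = 206 − 0.25·528 = 74 and ps = 725/13 + (2/13)·528 = 137.
The subsidy expands output by 528 − 372 = 156 past the efficient level; on those units the gap between marginal cost and willingness to pay runs from 0 up to 63.
DWL = ½ × 63 × 156 = 4914.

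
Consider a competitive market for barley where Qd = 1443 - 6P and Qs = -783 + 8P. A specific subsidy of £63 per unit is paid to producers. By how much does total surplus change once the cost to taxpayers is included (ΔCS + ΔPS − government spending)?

Net change in total surplus = -£6804

Pre-subsidy: 1443 - 6P = -783 + 8P gives P* = 159, Q* = 489.
With the subsidy, sellers receive Ps = Pb + 63 for each unit, where Pb is the price buyers pay.
Supply in terms of Pb becomes Qs = -783 + 8(Pb + 63) = -279 + 8Pb. Setting this equal to demand: 1443 - 6Pb = -279 + 8Pb, so Pb = 123.
Sellers receive Ps = 123 + 63 = 186; Q' = 1443 − 6·123 = 705.
ΔCS = ½(489 + 705)(159 − 123) = 21492; ΔPS = ½(489 + 705)(186 − 159) = 16119.
Government spending = 63 × 705 = 44415.
Net change = 21492 + 16119 − 44415 = -6804. The loss equals the DWL triangle ½·63·216.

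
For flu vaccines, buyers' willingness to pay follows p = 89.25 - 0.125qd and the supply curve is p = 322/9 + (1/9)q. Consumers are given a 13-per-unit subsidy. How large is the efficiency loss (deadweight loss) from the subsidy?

Pre-subsidy: 89.25 - 0.125q = 322/9 + (1/9)q gives q* = 3850/17 and p* = 1036/17.
With the rebate, buyers effectively pay pb = ps − 13, where ps is the price sellers receive.
On the curves, pb = 89.25 - 0.125q and ps = 322/9 + (1/9)q; the wedge ps − pb = 13 gives 322/9 + (1/9)q − (89.25 - 0.125q) = 13, so q' = 4786/17.
Then pb = 89.25 − 0.125·(4786/17) = 919/17 and ps = 322/9 + (1/9)·(4786/17) = 1140/17.
The subsidy expands output by 4786/17 − 3850/17 = 936/17 past the efficient level; on those units the gap between marginal cost and willingness to pay runs from 0 up to 13.
DWL = ½ × 13 × 936/17 = 6084/17.

Deadweight loss = 6084/17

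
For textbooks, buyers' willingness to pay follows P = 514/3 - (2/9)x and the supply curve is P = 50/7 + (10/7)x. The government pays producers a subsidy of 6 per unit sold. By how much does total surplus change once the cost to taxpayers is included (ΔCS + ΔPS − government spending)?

Pre-subsidy: 514/3 - (2/9)x = 50/7 + (10/7)x gives x* = 1293/13 and P* = 1940/13.
With the subsidy, sellers receive Ps = Pb + 6 for each unit, where Pb is the price buyers pay.
On the curves, Pb = 514/3 - (2/9)x and Ps = 50/7 + (10/7)x; the wedge Ps − Pb = 6 gives 50/7 + (10/7)x − (514/3 - (2/9)x) = 6, so x' = 5361/52.
Then Pb = 514/3 − (2/9)·(5361/52) = 3859/26 and Ps = 50/7 + (10/7)·(5361/52) = 4015/26.
ΔCS = ½(1293/13 + 5361/52)(1940/13 − 3859/26) = 221193/2704; ΔPS = ½(1293/13 + 5361/52)(4015/26 − 1940/13) = 1421955/2704.
Government spending = 6 × 5361/52 = 16083/26.
Net change = 221193/2704 + 1421955/2704 − 16083/26 = -567/52. The loss equals the DWL triangle ½·6·189/52.

Net change in total surplus = -567/52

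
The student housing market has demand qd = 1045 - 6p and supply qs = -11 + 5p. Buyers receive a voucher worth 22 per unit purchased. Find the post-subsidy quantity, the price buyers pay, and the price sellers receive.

Pre-subsidy: 1045 - 6p = -11 + 5p gives p* = 96, q* = 469.
With the rebate, buyers effectively pay pb = ps − 22, where ps is the price sellers receive.
Demand in terms of ps becomes qd = 1045 − 6(ps − 22) = 1177 - 6ps. Setting this equal to supply: 1177 - 6ps = -11 + 5ps, so ps = 108.
Buyers pay pb = 108 − 22 = 86; q' = -11 + 5·108 = 529.

q' = 529; buyers pay 86; sellers receive 108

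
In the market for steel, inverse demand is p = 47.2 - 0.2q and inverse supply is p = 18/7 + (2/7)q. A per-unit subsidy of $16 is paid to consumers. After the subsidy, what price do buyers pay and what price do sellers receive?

Pre-subsidy: 47.2 - 0.2q = 18/7 + (2/7)q gives q* = 1562/17 and p* = 490/17.
With the rebate, buyers effectively pay pb = ps − 16, where ps is the price sellers receive.
On the curves, pb = 47.2 - 0.2q and ps = 18/7 + (2/7)q; the wedge ps − pb = 16 gives 18/7 + (2/7)q − (47.2 - 0.2q) = 16, so q' = 2122/17.
Then pb = 47.2 − 0.2·(2122/17) = 378/17 and ps = 18/7 + (2/7)·(2122/17) = 650/17.

Buyers pay 378/17; sellers receive 650/17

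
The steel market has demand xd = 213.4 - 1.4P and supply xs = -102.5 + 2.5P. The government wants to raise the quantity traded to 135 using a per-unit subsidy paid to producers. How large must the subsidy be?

Required subsidy s = 39 per unit

At x = 135, invert demand for the buyer price: Pb = (213.4 − 135)/1.4 = 56; invert supply for the seller price: Ps = (135 − (-102.5))/2.5 = 95.
The subsidy must fill the gap: s = Ps − Pb = 95 − 56 = 39.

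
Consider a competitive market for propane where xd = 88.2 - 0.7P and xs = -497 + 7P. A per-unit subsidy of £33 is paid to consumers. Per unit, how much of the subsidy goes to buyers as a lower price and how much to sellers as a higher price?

Buyers gain £30 per unit; sellers gain £3 per unit

Pre-subsidy: 88.2 - 0.7P = -497 + 7P gives P* = 76, x* = 35.
With the rebate, buyers effectively pay Pb = Ps − 33, where Ps is the price sellers receive.
Demand in terms of Ps becomes xd = 88.2 − 0.7(Ps − 33) = 111.3 - 0.7Ps. Setting this equal to supply: 111.3 - 0.7Ps = -497 + 7Ps, so Ps = 79.
Buyers pay Pb = 79 − 33 = 46; x' = -497 + 7·79 = 56.
Buyers' price falls by P* − Pb = 76 − 46 = 30; sellers' price rises by Ps − P* = 79 − 76 = 3.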